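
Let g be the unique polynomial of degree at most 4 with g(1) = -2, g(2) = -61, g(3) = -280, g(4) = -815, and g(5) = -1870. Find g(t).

g(t) = -2t^4 - 6t^3 + 6t^2 - 5t + 5

Write g(t) = at^4 + bt^3 + ct^2 + dt + e. Substituting each data point gives a linear system:
  a + b + c + d + e = -2
  16a + 8b + 4c + 2d + e = -61
  81a + 27b + 9c + 3d + e = -280
  256a + 64b + 16c + 4d + e = -815
  625a + 125b + 25c + 5d + e = -1870
Solving the system yields a = -2, b = -6, c = 6, d = -5, e = 5.
So g(t) = -2t^4 - 6t^3 + 6t^2 - 5t + 5.
Check: g(5) = -1870. ✓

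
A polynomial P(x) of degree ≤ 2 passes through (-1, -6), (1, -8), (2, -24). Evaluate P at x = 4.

-86

Write P(x) = ax^2 + bx + c. Substituting each data point gives a linear system:
  a - b + c = -6
  a + b + c = -8
  4a + 2b + c = -24
Solving the system yields a = -5, b = -1, c = -2.
So P(x) = -5x² - x - 2.
Then P(4) = -86.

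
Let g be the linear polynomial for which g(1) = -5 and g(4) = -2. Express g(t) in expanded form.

Write g(t) = at + b. Substituting each data point gives a linear system:
  a + b = -5
  4a + b = -2
Solving the system yields a = 1, b = -6.
So g(t) = t - 6.
Check: g(1) = -5. ✓

g(t) = t - 6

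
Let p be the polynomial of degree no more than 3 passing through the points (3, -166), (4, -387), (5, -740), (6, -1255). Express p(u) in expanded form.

p(u) = -5u^3 - 6u^2 + 6u + 5

Using the Lagrange interpolation formula with nodes 3, 4, 5, 6:
  L_0(u) = (u - 4)(u - 5)(u - 6) / -6
  L_1(u) = (u - 3)(u - 5)(u - 6) / 2
  L_2(u) = (u - 3)(u - 4)(u - 6) / -2
  L_3(u) = (u - 3)(u - 4)(u - 5) / 6
Then p(u) = -166·L_0(u) - 387·L_1(u) - 740·L_2(u) - 1255·L_3(u).
Expanding and collecting terms gives p(u) = -5u^3 - 6u^2 + 6u + 5.
Check: p(3) = -166. ✓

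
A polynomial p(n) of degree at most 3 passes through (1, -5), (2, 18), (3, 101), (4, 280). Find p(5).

591

Write p(n) = an^3 + bn^2 + cn + d. Substituting each data point gives a linear system:
  a + b + c + d = -5
  8a + 4b + 2c + d = 18
  27a + 9b + 3c + d = 101
  64a + 16b + 4c + d = 280
Solving the system yields a = 6, b = -6, c = -1, d = -4.
So p(n) = 6n^3 - 6n^2 - n - 4.
Then p(5) = 591.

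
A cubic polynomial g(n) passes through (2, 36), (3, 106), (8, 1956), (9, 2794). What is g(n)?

g(n) = 4n^3 - 2n^2 + 4n + 4

Using the Lagrange interpolation formula with nodes 2, 3, 8, 9:
  L_0(n) = (n - 3)(n - 8)(n - 9) / -42
  L_1(n) = (n - 2)(n - 8)(n - 9) / 30
  L_2(n) = (n - 2)(n - 3)(n - 9) / -30
  L_3(n) = (n - 2)(n - 3)(n - 8) / 42
Then g(n) = 36·L_0(n) + 106·L_1(n) + 1956·L_2(n) + 2794·L_3(n).
Expanding and collecting terms gives g(n) = 4n³ - 2n² + 4n + 4.
Check: g(8) = 1956. ✓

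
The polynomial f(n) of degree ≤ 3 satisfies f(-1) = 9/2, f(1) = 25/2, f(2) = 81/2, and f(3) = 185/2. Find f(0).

5/2

Write f(n) = an^3 + bn^2 + cn + d. Substituting each data point gives a linear system:
  -a + b - c + d = 9/2
  a + b + c + d = 25/2
  8a + 4b + 2c + d = 81/2
  27a + 9b + 3c + d = 185/2
Solving the system yields a = 1, b = 6, c = 3, d = 5/2.
So f(n) = n³ + 6n² + 3n + 5/2.
Then f(0) = 5/2.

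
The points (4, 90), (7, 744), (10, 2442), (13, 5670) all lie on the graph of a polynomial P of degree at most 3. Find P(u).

P(u) = 3u^3 - 5u^2 - 6u + 2

Write P(u) = au^3 + bu^2 + cu + d. Substituting each data point gives a linear system:
  64a + 16b + 4c + d = 90
  343a + 49b + 7c + d = 744
  1000a + 100b + 10c + d = 2442
  2197a + 169b + 13c + d = 5670
Solving the system yields a = 3, b = -5, c = -6, d = 2.
So P(u) = 3u³ - 5u² - 6u + 2.
Check: P(7) = 744. ✓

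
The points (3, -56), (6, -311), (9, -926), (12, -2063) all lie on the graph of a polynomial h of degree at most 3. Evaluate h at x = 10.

Using the Lagrange interpolation formula with nodes 3, 6, 9, 12:
  L_0(x) = (x - 6)(x - 9)(x - 12) / -162
  L_1(x) = (x - 3)(x - 9)(x - 12) / 54
  L_2(x) = (x - 3)(x - 6)(x - 12) / -54
  L_3(x) = (x - 3)(x - 6)(x - 9) / 162
Then h(x) = -56·L_0(x) - 311·L_1(x) - 926·L_2(x) - 2063·L_3(x).
Expanding and collecting terms gives h(x) = -x^3 - 2x^2 - 4x + 1.
Evaluating at x = 10: h(10) = -1239.

-1239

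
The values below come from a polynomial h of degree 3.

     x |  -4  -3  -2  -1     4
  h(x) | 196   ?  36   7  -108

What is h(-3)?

95

The 4 known points determine the degree-3 polynomial uniquely.
Write h(x) = ax^3 + bx^2 + cx + d. Substituting each data point gives a linear system:
  -64a + 16b - 4c + d = 196
  -8a + 4b - 2c + d = 36
  -a + b - c + d = 7
  64a + 16b + 4c + d = -108
Solving the system yields a = -2, b = 3, c = -6, d = -4.
So h(x) = -2x^3 + 3x^2 - 6x - 4.
Then h(-3) = 95.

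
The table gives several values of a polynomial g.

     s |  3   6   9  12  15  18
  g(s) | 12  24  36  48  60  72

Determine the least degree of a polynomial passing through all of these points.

1

Forward differences of the values at s = 3, 6, 9, 12, 15, 18:
  g  : 12  24  36  48  60  72
  Δ  : 12  12  12  12  12
  Δ^2: 0  0  0  0
  Δ^3: 0  0  0
  Δ^4: 0  0
  Δ^5: 0
The first differences are constant (12) and nonzero, while all higher differences vanish, so the minimal degree is 1.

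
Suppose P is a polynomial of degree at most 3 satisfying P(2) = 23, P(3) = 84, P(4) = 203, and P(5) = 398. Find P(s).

Using the Lagrange interpolation formula with nodes 2, 3, 4, 5:
  L_0(s) = (s - 3)(s - 4)(s - 5) / -6
  L_1(s) = (s - 2)(s - 4)(s - 5) / 2
  L_2(s) = (s - 2)(s - 3)(s - 5) / -2
  L_3(s) = (s - 2)(s - 3)(s - 4) / 6
Then P(s) = 23·L_0(s) + 84·L_1(s) + 203·L_2(s) + 398·L_3(s).
Expanding and collecting terms gives P(s) = 3s^3 + 2s^2 - 6s + 3.
Check: P(4) = 203. ✓

P(s) = 3s^3 + 2s^2 - 6s + 3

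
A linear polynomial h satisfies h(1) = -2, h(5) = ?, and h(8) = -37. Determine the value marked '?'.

The 2 known points determine the degree-1 polynomial uniquely.
Write h(s) = as + b. Substituting each data point gives a linear system:
  a + b = -2
  8a + b = -37
Solving the system yields a = -5, b = 3.
So h(s) = -5s + 3.
Then h(5) = -22.

-22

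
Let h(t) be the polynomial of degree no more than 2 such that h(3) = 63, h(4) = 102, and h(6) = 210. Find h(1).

Write h(t) = at^2 + bt + c. Substituting each data point gives a linear system:
  9a + 3b + c = 63
  16a + 4b + c = 102
  36a + 6b + c = 210
Solving the system yields a = 5, b = 4, c = 6.
So h(t) = 5t^2 + 4t + 6.
Then h(1) = 15.

15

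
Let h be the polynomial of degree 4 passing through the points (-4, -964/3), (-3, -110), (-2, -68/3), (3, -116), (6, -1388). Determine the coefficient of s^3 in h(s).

Write h(s) = as^4 + bs^3 + cs^2 + ds + e. Substituting each data point gives a linear system:
  256a - 64b + 16c - 4d + e = -964/3
  81a - 27b + 9c - 3d + e = -110
  16a - 8b + 4c - 2d + e = -68/3
  81a + 27b + 9c + 3d + e = -116
  1296a + 216b + 36c + 6d + e = -1388
Solving the system yields a = -1, b = 1/3, c = -4, d = -4, e = 4.
So h(s) = -s^4 + (1/3)s^3 - 4s^2 - 4s + 4.
The coefficient of s^3 is 1/3.

1/3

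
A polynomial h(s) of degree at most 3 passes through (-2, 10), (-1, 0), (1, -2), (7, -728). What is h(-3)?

Write h(s) = as^3 + bs^2 + cs + d. Substituting each data point gives a linear system:
  -8a + 4b - 2c + d = 10
  -a + b - c + d = 0
  a + b + c + d = -2
  343a + 49b + 7c + d = -728
Solving the system yields a = -2, b = -1, c = 1, d = 0.
So h(s) = -2s³ - s² + s.
Then h(-3) = 42.

42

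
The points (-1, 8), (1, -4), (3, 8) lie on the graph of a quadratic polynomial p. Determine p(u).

p(u) = 3u^2 - 6u - 1

Write p(u) = au^2 + bu + c. Substituting each data point gives a linear system:
  a - b + c = 8
  a + b + c = -4
  9a + 3b + c = 8
Solving the system yields a = 3, b = -6, c = -1.
So p(u) = 3u² - 6u - 1.
Check: p(-1) = 8. ✓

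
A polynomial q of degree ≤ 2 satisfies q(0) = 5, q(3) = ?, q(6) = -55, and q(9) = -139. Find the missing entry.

On equispaced nodes a degree-2 polynomial has vanishing third forward difference, so
  - q(0) + 3·q(3) - 3·q(6) + q(9) = 0.
Substituting the known values and solving for q(3):
  3·q(3) = -21
  q(3) = -7.

-7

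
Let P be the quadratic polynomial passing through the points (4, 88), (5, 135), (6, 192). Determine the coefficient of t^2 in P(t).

5

Write P(t) = at^2 + bt + c. Substituting each data point gives a linear system:
  16a + 4b + c = 88
  25a + 5b + c = 135
  36a + 6b + c = 192
Solving the system yields a = 5, b = 2, c = 0.
So P(t) = 5t^2 + 2t.
The leading coefficient is 5.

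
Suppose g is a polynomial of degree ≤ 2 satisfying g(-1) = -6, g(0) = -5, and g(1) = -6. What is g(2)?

Write g(x) = ax^2 + bx + c. Substituting each data point gives a linear system:
  a - b + c = -6
  c = -5
  a + b + c = -6
Solving the system yields a = -1, b = 0, c = -5.
So g(x) = -x^2 - 5.
Then g(2) = -9.

-9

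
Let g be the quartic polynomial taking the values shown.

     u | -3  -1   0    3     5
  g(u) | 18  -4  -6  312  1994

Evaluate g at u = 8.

Write g(u) = au^4 + bu^3 + cu^2 + du + e. Substituting each data point gives a linear system:
  81a - 27b + 9c - 3d + e = 18
  a - b + c - d + e = -4
  e = -6
  81a + 27b + 9c + 3d + e = 312
  625a + 125b + 25c + 5d + e = 1994
Solving the system yields a = 2, b = 6, c = 1, d = -5, e = -6.
So g(u) = 2u⁴ + 6u³ + u² - 5u - 6.
Then g(8) = 11282.

11282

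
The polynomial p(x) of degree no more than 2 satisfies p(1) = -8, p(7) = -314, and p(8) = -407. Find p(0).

1

Write p(x) = ax^2 + bx + c. Substituting each data point gives a linear system:
  a + b + c = -8
  49a + 7b + c = -314
  64a + 8b + c = -407
Solving the system yields a = -6, b = -3, c = 1.
So p(x) = -6x^2 - 3x + 1.
Then p(0) = 1.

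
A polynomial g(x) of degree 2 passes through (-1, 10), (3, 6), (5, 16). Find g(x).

Write g(x) = ax^2 + bx + c. Substituting each data point gives a linear system:
  a - b + c = 10
  9a + 3b + c = 6
  25a + 5b + c = 16
Solving the system yields a = 1, b = -3, c = 6.
So g(x) = x² - 3x + 6.
Check: g(-1) = 10. ✓

g(x) = x^2 - 3x + 6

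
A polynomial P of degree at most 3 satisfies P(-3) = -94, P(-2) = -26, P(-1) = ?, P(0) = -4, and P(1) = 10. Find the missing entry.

-6

On equispaced nodes a degree-3 polynomial has vanishing fourth forward difference, so
  P(-3) - 4·P(-2) + 6·P(-1) - 4·P(0) + P(1) = 0.
Substituting the known values and solving for P(-1):
  6·P(-1) = -36
  P(-1) = -6.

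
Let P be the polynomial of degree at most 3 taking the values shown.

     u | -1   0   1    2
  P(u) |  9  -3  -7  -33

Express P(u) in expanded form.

P(u) = -5u^3 + 4u^2 - 3u - 3

Using the Lagrange interpolation formula with nodes -1, 0, 1, 2:
  L_0(u) = u(u - 1)(u - 2) / -6
  L_1(u) = (u + 1)(u - 1)(u - 2) / 2
  L_2(u) = (u + 1)u(u - 2) / -2
  L_3(u) = (u + 1)u(u - 1) / 6
Then P(u) = 9·L_0(u) - 3·L_1(u) - 7·L_2(u) - 33·L_3(u).
Expanding and collecting terms gives P(u) = -5u^3 + 4u^2 - 3u - 3.
Check: P(2) = -33. ✓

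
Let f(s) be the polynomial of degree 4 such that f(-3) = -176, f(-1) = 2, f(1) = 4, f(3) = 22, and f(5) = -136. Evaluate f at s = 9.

-3668

Using the Lagrange interpolation formula with nodes -3, -1, 1, 3, 5:
  L_0(s) = (s + 1)(s - 1)(s - 3)(s - 5) / 384
  L_1(s) = (s + 3)(s - 1)(s - 3)(s - 5) / -96
  L_2(s) = (s + 3)(s + 1)(s - 3)(s - 5) / 64
  L_3(s) = (s + 3)(s + 1)(s - 1)(s - 5) / -96
  L_4(s) = (s + 3)(s + 1)(s - 1)(s - 3) / 384
Then f(s) = -176·L_0(s) + 2·L_1(s) + 4·L_2(s) + 22·L_3(s) - 136·L_4(s).
Expanding and collecting terms gives f(s) = -s^4 + 4s^3 - 3s + 4.
Evaluating at s = 9: f(9) = -3668.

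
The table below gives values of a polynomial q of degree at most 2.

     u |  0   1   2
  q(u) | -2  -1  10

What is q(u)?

Using the Lagrange interpolation formula with nodes 0, 1, 2:
  L_0(u) = (u - 1)(u - 2) / 2
  L_1(u) = u(u - 2) / -1
  L_2(u) = u(u - 1) / 2
Then q(u) = -2·L_0(u) - 1·L_1(u) + 10·L_2(u).
Expanding and collecting terms gives q(u) = 5u^2 - 4u - 2.
Check: q(2) = 10. ✓

q(u) = 5u^2 - 4u - 2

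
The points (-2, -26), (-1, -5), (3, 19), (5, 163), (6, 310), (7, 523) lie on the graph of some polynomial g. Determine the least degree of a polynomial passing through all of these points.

3

Divided differences on the nodes -2, -1, 3, 5, 6, 7:
  order 0: -26  -5  19  163  310  523
  order 1: 21  6  72  147  213
  order 2: -3  11  25  33
  order 3: 2  2  2
  order 4: 0  0
  order 5: 0
The order-3 divided differences are all 2 (nonzero) and every higher order vanishes, so the data lies on a polynomial of degree exactly 3.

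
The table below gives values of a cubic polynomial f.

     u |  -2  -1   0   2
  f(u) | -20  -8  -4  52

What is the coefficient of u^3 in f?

Write f(u) = au^3 + bu^2 + cu + d. Substituting each data point gives a linear system:
  -8a + 4b - 2c + d = -20
  -a + b - c + d = -8
  d = -4
  8a + 4b + 2c + d = 52
Solving the system yields a = 3, b = 5, c = 6, d = -4.
So f(u) = 3u³ + 5u² + 6u - 4.
The leading coefficient is 3.

3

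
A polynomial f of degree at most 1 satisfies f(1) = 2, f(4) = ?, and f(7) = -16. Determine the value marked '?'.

-7

On equispaced nodes a degree-1 polynomial has vanishing second forward difference, so
  f(1) - 2·f(4) + f(7) = 0.
Substituting the known values and solving for f(4):
  -2·f(4) = 14
  f(4) = -7.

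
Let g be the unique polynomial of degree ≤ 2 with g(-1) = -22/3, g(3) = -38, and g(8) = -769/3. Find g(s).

g(s) = -4s^2 + (1/3)s - 3

Using the Lagrange interpolation formula with nodes -1, 3, 8:
  L_0(s) = (s - 3)(s - 8) / 36
  L_1(s) = (s + 1)(s - 8) / -20
  L_2(s) = (s + 1)(s - 3) / 45
Then g(s) = -22/3·L_0(s) - 38·L_1(s) - 769/3·L_2(s).
Expanding and collecting terms gives g(s) = -4s^2 + (1/3)s - 3.
Check: g(-1) = -22/3. ✓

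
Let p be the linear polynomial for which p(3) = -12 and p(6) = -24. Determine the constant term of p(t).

0

Write p(t) = at + b. Substituting each data point gives a linear system:
  3a + b = -12
  6a + b = -24
Solving the system yields a = -4, b = 0.
So p(t) = -4t.
The constant term is 0.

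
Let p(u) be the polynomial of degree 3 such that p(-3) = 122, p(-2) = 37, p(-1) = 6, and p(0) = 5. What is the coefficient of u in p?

Write p(u) = au^3 + bu^2 + cu + d. Substituting each data point gives a linear system:
  -27a + 9b - 3c + d = 122
  -8a + 4b - 2c + d = 37
  -a + b - c + d = 6
  d = 5
Solving the system yields a = -4, b = 3, c = 6, d = 5.
So p(u) = -4u³ + 3u² + 6u + 5.
The coefficient of u is 6.

6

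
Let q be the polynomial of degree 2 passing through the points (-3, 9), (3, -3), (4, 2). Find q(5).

9

Using the Lagrange interpolation formula with nodes -3, 3, 4:
  L_0(n) = (n - 3)(n - 4) / 42
  L_1(n) = (n + 3)(n - 4) / -6
  L_2(n) = (n + 3)(n - 3) / 7
Then q(n) = 9·L_0(n) - 3·L_1(n) + 2·L_2(n).
Expanding and collecting terms gives q(n) = n^2 - 2n - 6.
Evaluating at n = 5: q(5) = 9.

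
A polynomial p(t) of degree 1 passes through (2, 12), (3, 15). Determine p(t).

p(t) = 3t + 6

Write p(t) = at + b. Substituting each data point gives a linear system:
  2a + b = 12
  3a + b = 15
Solving the system yields a = 3, b = 6.
So p(t) = 3t + 6.
Check: p(3) = 15. ✓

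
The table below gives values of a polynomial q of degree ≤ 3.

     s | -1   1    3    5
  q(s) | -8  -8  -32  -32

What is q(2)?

Using the Lagrange interpolation formula with nodes -1, 1, 3, 5:
  L_0(s) = (s - 1)(s - 3)(s - 5) / -48
  L_1(s) = (s + 1)(s - 3)(s - 5) / 16
  L_2(s) = (s + 1)(s - 1)(s - 5) / -16
  L_3(s) = (s + 1)(s - 1)(s - 3) / 48
Then q(s) = -8·L_0(s) - 8·L_1(s) - 32·L_2(s) - 32·L_3(s).
Expanding and collecting terms gives q(s) = s³ - 6s² - s - 2.
Evaluating at s = 2: q(2) = -20.

-20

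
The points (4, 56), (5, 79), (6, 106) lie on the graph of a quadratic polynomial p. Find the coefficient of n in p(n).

Write p(n) = an^2 + bn + c. Substituting each data point gives a linear system:
  16a + 4b + c = 56
  25a + 5b + c = 79
  36a + 6b + c = 106
Solving the system yields a = 2, b = 5, c = 4.
So p(n) = 2n^2 + 5n + 4.
The coefficient of n is 5.

5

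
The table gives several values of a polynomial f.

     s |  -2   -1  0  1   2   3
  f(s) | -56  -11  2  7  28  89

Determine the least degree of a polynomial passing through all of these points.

3

Forward differences of the values at s = -2, -1, 0, 1, 2, 3:
  f  : -56  -11  2  7  28  89
  Δ  : 45  13  5  21  61
  Δ^2: -32  -8  16  40
  Δ^3: 24  24  24
  Δ^4: 0  0
  Δ^5: 0
The third differences are constant (24) and nonzero, while all higher differences vanish, so the minimal degree is 3.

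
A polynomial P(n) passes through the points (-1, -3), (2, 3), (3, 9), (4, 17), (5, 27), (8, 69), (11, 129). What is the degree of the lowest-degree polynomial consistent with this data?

2

Divided differences on the nodes -1, 2, 3, 4, 5, 8, 11:
  order 0: -3  3  9  17  27  69  129
  order 1: 2  6  8  10  14  20
  order 2: 1  1  1  1  1
  order 3: 0  0  0  0
  order 4: 0  0  0
  order 5: 0  0
  order 6: 0
The order-2 divided differences are all 1 (nonzero) and every higher order vanishes, so the data lies on a polynomial of degree exactly 2.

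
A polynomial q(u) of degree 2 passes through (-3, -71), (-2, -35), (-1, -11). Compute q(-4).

-119

Using the Lagrange interpolation formula with nodes -3, -2, -1:
  L_0(u) = (u + 2)(u + 1) / 2
  L_1(u) = (u + 3)(u + 1) / -1
  L_2(u) = (u + 3)(u + 2) / 2
Then q(u) = -71·L_0(u) - 35·L_1(u) - 11·L_2(u).
Expanding and collecting terms gives q(u) = -6u² + 6u + 1.
Evaluating at u = -4: q(-4) = -119.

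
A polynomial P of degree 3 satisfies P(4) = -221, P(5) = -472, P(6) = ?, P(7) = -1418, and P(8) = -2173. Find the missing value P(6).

-861

The 4 known points determine the degree-3 polynomial uniquely.
Write P(u) = au^3 + bu^2 + cu + d. Substituting each data point gives a linear system:
  64a + 16b + 4c + d = -221
  125a + 25b + 5c + d = -472
  343a + 49b + 7c + d = -1418
  512a + 64b + 8c + d = -2173
Solving the system yields a = -5, b = 6, c = 0, d = 3.
So P(u) = -5u^3 + 6u^2 + 3.
Then P(6) = -861.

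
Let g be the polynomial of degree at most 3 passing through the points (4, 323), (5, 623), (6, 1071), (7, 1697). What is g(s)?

g(s) = 5s^3 - s^2 + 4s + 3

Write g(s) = as^3 + bs^2 + cs + d. Substituting each data point gives a linear system:
  64a + 16b + 4c + d = 323
  125a + 25b + 5c + d = 623
  216a + 36b + 6c + d = 1071
  343a + 49b + 7c + d = 1697
Solving the system yields a = 5, b = -1, c = 4, d = 3.
So g(s) = 5s^3 - s^2 + 4s + 3.
Check: g(4) = 323. ✓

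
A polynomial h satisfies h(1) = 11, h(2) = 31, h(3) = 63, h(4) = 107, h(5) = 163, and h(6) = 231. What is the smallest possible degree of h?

2

Forward differences of the values at u = 1, 2, 3, 4, 5, 6:
  h  : 11  31  63  107  163  231
  Δ  : 20  32  44  56  68
  Δ^2: 12  12  12  12
  Δ^3: 0  0  0
  Δ^4: 0  0
  Δ^5: 0
The second differences are constant (12) and nonzero, while all higher differences vanish, so the minimal degree is 2.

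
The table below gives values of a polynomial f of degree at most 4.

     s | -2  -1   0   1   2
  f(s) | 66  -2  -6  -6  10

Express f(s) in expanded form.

Using the Lagrange interpolation formula with nodes -2, -1, 0, 1, 2:
  L_0(s) = (s + 1)s(s - 1)(s - 2) / 24
  L_1(s) = (s + 2)s(s - 1)(s - 2) / -6
  L_2(s) = (s + 2)(s + 1)(s - 1)(s - 2) / 4
  L_3(s) = (s + 2)(s + 1)s(s - 2) / -6
  L_4(s) = (s + 2)(s + 1)s(s - 1) / 24
Then f(s) = 66·L_0(s) - 2·L_1(s) - 6·L_2(s) - 6·L_3(s) + 10·L_4(s).
Expanding and collecting terms gives f(s) = 3s^4 - 4s^3 - s^2 + 2s - 6.
Check: f(-1) = -2. ✓

f(s) = 3s^4 - 4s^3 - s^2 + 2s - 6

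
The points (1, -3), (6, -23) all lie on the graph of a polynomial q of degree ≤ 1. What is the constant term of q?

Write q(n) = an + b. Substituting each data point gives a linear system:
  a + b = -3
  6a + b = -23
Solving the system yields a = -4, b = 1.
So q(n) = -4n + 1.
The constant term is 1.

1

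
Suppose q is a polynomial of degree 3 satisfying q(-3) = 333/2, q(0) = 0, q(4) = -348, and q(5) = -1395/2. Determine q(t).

Using the Lagrange interpolation formula with nodes -3, 0, 4, 5:
  L_0(t) = t(t - 4)(t - 5) / -168
  L_1(t) = (t + 3)(t - 4)(t - 5) / 60
  L_2(t) = (t + 3)t(t - 5) / -28
  L_3(t) = (t + 3)t(t - 4) / 40
Then q(t) = 333/2·L_0(t) + 0·L_1(t) - 348·L_2(t) - 1395/2·L_3(t).
Expanding and collecting terms gives q(t) = -6t^3 + (3/2)t^2 + 3t.
Check: q(4) = -348. ✓

q(t) = -6t^3 + (3/2)t^2 + 3t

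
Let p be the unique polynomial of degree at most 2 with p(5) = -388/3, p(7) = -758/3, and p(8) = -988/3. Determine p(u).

p(u) = -5u^2 - (5/3)u + 4

Using the Lagrange interpolation formula with nodes 5, 7, 8:
  L_0(u) = (u - 7)(u - 8) / 6
  L_1(u) = (u - 5)(u - 8) / -2
  L_2(u) = (u - 5)(u - 7) / 3
Then p(u) = -388/3·L_0(u) - 758/3·L_1(u) - 988/3·L_2(u).
Expanding and collecting terms gives p(u) = -5u² - (5/3)u + 4.
Check: p(7) = -758/3. ✓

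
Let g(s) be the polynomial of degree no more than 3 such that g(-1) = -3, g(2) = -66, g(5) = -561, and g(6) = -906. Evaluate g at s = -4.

Using the Lagrange interpolation formula with nodes -1, 2, 5, 6:
  L_0(s) = (s - 2)(s - 5)(s - 6) / -126
  L_1(s) = (s + 1)(s - 5)(s - 6) / 36
  L_2(s) = (s + 1)(s - 2)(s - 6) / -18
  L_3(s) = (s + 1)(s - 2)(s - 5) / 28
Then g(s) = -3·L_0(s) - 66·L_1(s) - 561·L_2(s) - 906·L_3(s).
Expanding and collecting terms gives g(s) = -3s^3 - 6s^2 - 6s - 6.
Evaluating at s = -4: g(-4) = 114.

114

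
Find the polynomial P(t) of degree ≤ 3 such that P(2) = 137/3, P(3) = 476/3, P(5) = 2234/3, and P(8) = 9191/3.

P(t) = 6t^3 - t - 1/3

Using the Lagrange interpolation formula with nodes 2, 3, 5, 8:
  L_0(t) = (t - 3)(t - 5)(t - 8) / -18
  L_1(t) = (t - 2)(t - 5)(t - 8) / 10
  L_2(t) = (t - 2)(t - 3)(t - 8) / -18
  L_3(t) = (t - 2)(t - 3)(t - 5) / 90
Then P(t) = 137/3·L_0(t) + 476/3·L_1(t) + 2234/3·L_2(t) + 9191/3·L_3(t).
Expanding and collecting terms gives P(t) = 6t³ - t - 1/3.
Check: P(2) = 137/3. ✓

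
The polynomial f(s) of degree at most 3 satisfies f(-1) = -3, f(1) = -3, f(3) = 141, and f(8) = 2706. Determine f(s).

f(s) = 5s^3 + 3s^2 - 5s - 6

Write f(s) = as^3 + bs^2 + cs + d. Substituting each data point gives a linear system:
  -a + b - c + d = -3
  a + b + c + d = -3
  27a + 9b + 3c + d = 141
  512a + 64b + 8c + d = 2706
Solving the system yields a = 5, b = 3, c = -5, d = -6.
So f(s) = 5s^3 + 3s^2 - 5s - 6.
Check: f(-1) = -3. ✓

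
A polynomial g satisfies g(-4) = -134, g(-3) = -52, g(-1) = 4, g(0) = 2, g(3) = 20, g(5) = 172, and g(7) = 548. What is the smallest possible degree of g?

Divided differences on the nodes -4, -3, -1, 0, 3, 5, 7:
  order 0: -134  -52  4  2  20  172  548
  order 1: 82  28  -2  6  76  188
  order 2: -18  -10  2  14  28
  order 3: 2  2  2  2
  order 4: 0  0  0
  order 5: 0  0
  order 6: 0
The order-3 divided differences are all 2 (nonzero) and every higher order vanishes, so the data lies on a polynomial of degree exactly 3.

3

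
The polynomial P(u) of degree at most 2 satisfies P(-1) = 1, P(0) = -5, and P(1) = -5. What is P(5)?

Forward differences of the values at u = -1, 0, 1:
  P  : 1  -5  -5
  Δ  : -6  0
  Δ^2: 6
The second differences are constant, confirming degree 2.
Interpolating (Newton forward form) and evaluating at u = 5 gives P(5) = 55.

55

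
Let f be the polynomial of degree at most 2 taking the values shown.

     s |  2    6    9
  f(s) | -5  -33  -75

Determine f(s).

f(s) = -s^2 + s - 3

Using the Lagrange interpolation formula with nodes 2, 6, 9:
  L_0(s) = (s - 6)(s - 9) / 28
  L_1(s) = (s - 2)(s - 9) / -12
  L_2(s) = (s - 2)(s - 6) / 21
Then f(s) = -5·L_0(s) - 33·L_1(s) - 75·L_2(s).
Expanding and collecting terms gives f(s) = -s² + s - 3.
Check: f(2) = -5. ✓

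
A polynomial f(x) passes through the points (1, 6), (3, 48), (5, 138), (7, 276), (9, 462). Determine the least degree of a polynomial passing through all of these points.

Forward differences of the values at x = 1, 3, 5, 7, 9:
  f  : 6  48  138  276  462
  Δ  : 42  90  138  186
  Δ^2: 48  48  48
  Δ^3: 0  0
  Δ^4: 0
The second differences are constant (48) and nonzero, while all higher differences vanish, so the minimal degree is 2.

2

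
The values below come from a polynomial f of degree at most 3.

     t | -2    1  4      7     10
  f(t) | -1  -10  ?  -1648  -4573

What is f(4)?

On equispaced nodes a degree-3 polynomial has vanishing fourth forward difference, so
  f(-2) - 4·f(1) + 6·f(4) - 4·f(7) + f(10) = 0.
Substituting the known values and solving for f(4):
  6·f(4) = -2058
  f(4) = -343.

-343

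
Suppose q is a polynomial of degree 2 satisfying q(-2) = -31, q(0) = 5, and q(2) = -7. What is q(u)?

Write q(u) = au^2 + bu + c. Substituting each data point gives a linear system:
  4a - 2b + c = -31
  c = 5
  4a + 2b + c = -7
Solving the system yields a = -6, b = 6, c = 5.
So q(u) = -6u^2 + 6u + 5.
Check: q(-2) = -31. ✓

q(u) = -6u^2 + 6u + 5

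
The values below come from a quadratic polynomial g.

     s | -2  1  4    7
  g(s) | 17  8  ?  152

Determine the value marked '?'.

53

The 3 known points determine the degree-2 polynomial uniquely.
Write g(s) = as^2 + bs + c. Substituting each data point gives a linear system:
  4a - 2b + c = 17
  a + b + c = 8
  49a + 7b + c = 152
Solving the system yields a = 3, b = 0, c = 5.
So g(s) = 3s² + 5.
Then g(4) = 53.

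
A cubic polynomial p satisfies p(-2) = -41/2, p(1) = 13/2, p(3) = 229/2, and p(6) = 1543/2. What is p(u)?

p(u) = 3u^3 + 3u^2 + 3u - 5/2

Write p(u) = au^3 + bu^2 + cu + d. Substituting each data point gives a linear system:
  -8a + 4b - 2c + d = -41/2
  a + b + c + d = 13/2
  27a + 9b + 3c + d = 229/2
  216a + 36b + 6c + d = 1543/2
Solving the system yields a = 3, b = 3, c = 3, d = -5/2.
So p(u) = 3u^3 + 3u^2 + 3u - 5/2.
Check: p(6) = 1543/2. ✓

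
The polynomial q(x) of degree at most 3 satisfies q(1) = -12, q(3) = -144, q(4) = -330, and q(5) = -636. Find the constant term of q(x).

-6

Write q(x) = ax^3 + bx^2 + cx + d. Substituting each data point gives a linear system:
  a + b + c + d = -12
  27a + 9b + 3c + d = -144
  64a + 16b + 4c + d = -330
  125a + 25b + 5c + d = -636
Solving the system yields a = -5, b = 0, c = -1, d = -6.
So q(x) = -5x³ - x - 6.
The constant term is -6.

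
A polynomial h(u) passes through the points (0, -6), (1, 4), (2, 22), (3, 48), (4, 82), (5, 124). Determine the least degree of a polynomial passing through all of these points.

2

Forward differences of the values at u = 0, 1, 2, 3, 4, 5:
  h  : -6  4  22  48  82  124
  Δ  : 10  18  26  34  42
  Δ^2: 8  8  8  8
  Δ^3: 0  0  0
  Δ^4: 0  0
  Δ^5: 0
The second differences are constant (8) and nonzero, while all higher differences vanish, so the minimal degree is 2.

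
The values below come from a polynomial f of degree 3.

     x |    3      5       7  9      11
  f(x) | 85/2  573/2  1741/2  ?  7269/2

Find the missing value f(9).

On equispaced nodes a degree-3 polynomial has vanishing fourth forward difference, so
  f(3) - 4·f(5) + 6·f(7) - 4·f(9) + f(11) = 0.
Substituting the known values and solving for f(9):
  -4·f(9) = -7754
  f(9) = 3877/2.

3877/2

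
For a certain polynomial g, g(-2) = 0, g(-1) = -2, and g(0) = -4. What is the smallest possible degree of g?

1

Forward differences of the values at u = -2, -1, 0:
  g  : 0  -2  -4
  Δ  : -2  -2
  Δ^2: 0
The first differences are constant (-2) and nonzero, while all higher differences vanish, so the minimal degree is 1.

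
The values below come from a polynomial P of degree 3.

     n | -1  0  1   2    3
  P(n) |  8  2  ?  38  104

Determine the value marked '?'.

8

On equispaced nodes a degree-3 polynomial has vanishing fourth forward difference, so
  P(-1) - 4·P(0) + 6·P(1) - 4·P(2) + P(3) = 0.
Substituting the known values and solving for P(1):
  6·P(1) = 48
  P(1) = 8.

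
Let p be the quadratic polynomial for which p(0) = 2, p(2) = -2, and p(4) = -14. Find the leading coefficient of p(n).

Write p(n) = an^2 + bn + c. Substituting each data point gives a linear system:
  c = 2
  4a + 2b + c = -2
  16a + 4b + c = -14
Solving the system yields a = -1, b = 0, c = 2.
So p(n) = -n^2 + 2.
The leading coefficient is -1.

-1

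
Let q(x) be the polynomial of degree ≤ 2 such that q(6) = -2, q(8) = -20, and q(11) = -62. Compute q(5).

4

Write q(x) = ax^2 + bx + c. Substituting each data point gives a linear system:
  36a + 6b + c = -2
  64a + 8b + c = -20
  121a + 11b + c = -62
Solving the system yields a = -1, b = 5, c = 4.
So q(x) = -x^2 + 5x + 4.
Then q(5) = 4.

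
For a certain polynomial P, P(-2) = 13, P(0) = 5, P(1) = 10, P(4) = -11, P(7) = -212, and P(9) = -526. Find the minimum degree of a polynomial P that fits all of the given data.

Divided differences on the nodes -2, 0, 1, 4, 7, 9:
  order 0: 13  5  10  -11  -212  -526
  order 1: -4  5  -7  -67  -157
  order 2: 3  -3  -10  -18
  order 3: -1  -1  -1
  order 4: 0  0
  order 5: 0
The order-3 divided differences are all -1 (nonzero) and every higher order vanishes, so the data lies on a polynomial of degree exactly 3.

3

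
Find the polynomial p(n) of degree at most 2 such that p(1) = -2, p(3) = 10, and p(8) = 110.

Write p(n) = an^2 + bn + c. Substituting each data point gives a linear system:
  a + b + c = -2
  9a + 3b + c = 10
  64a + 8b + c = 110
Solving the system yields a = 2, b = -2, c = -2.
So p(n) = 2n^2 - 2n - 2.
Check: p(1) = -2. ✓

p(n) = 2n^2 - 2n - 2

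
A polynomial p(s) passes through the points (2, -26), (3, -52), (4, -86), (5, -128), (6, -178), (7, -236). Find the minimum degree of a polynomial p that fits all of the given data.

2

Forward differences of the values at s = 2, 3, 4, 5, 6, 7:
  p  : -26  -52  -86  -128  -178  -236
  Δ  : -26  -34  -42  -50  -58
  Δ^2: -8  -8  -8  -8
  Δ^3: 0  0  0
  Δ^4: 0  0
  Δ^5: 0
The second differences are constant (-8) and nonzero, while all higher differences vanish, so the minimal degree is 2.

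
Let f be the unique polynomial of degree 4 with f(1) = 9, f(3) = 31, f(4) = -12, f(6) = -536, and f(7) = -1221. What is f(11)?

-10281

Write f(x) = ax^4 + bx^3 + cx^2 + dx + e. Substituting each data point gives a linear system:
  a + b + c + d + e = 9
  81a + 27b + 9c + 3d + e = 31
  256a + 64b + 16c + 4d + e = -12
  1296a + 216b + 36c + 6d + e = -536
  2401a + 343b + 49c + 7d + e = -1221
Solving the system yields a = -1, b = 3, c = 3, d = 0, e = 4.
So f(x) = -x^4 + 3x^3 + 3x^2 + 4.
Then f(11) = -10281.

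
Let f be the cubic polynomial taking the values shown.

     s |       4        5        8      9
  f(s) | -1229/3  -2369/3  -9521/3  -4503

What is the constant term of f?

Write f(s) = as^3 + bs^2 + cs + d. Substituting each data point gives a linear system:
  64a + 16b + 4c + d = -1229/3
  125a + 25b + 5c + d = -2369/3
  512a + 64b + 8c + d = -9521/3
  729a + 81b + 9c + d = -4503
Solving the system yields a = -6, b = -5/3, c = 1, d = -3.
So f(s) = -6s^3 - (5/3)s^2 + s - 3.
The constant term is -3.

-3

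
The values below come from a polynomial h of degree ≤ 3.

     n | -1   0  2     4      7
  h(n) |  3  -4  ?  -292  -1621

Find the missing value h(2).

-36

The 4 known points determine the degree-3 polynomial uniquely.
Write h(n) = an^3 + bn^2 + cn + d. Substituting each data point gives a linear system:
  -a + b - c + d = 3
  d = -4
  64a + 16b + 4c + d = -292
  343a + 49b + 7c + d = -1621
Solving the system yields a = -5, b = 2, c = 0, d = -4.
So h(n) = -5n^3 + 2n^2 - 4.
Then h(2) = -36.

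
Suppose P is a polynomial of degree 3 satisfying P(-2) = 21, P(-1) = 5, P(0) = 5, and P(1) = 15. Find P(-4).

125

Using the Lagrange interpolation formula with nodes -2, -1, 0, 1:
  L_0(s) = (s + 1)s(s - 1) / -6
  L_1(s) = (s + 2)s(s - 1) / 2
  L_2(s) = (s + 2)(s + 1)(s - 1) / -2
  L_3(s) = (s + 2)(s + 1)s / 6
Then P(s) = 21·L_0(s) + 5·L_1(s) + 5·L_2(s) + 15·L_3(s).
Expanding and collecting terms gives P(s) = -s^3 + 5s^2 + 6s + 5.
Evaluating at s = -4: P(-4) = 125.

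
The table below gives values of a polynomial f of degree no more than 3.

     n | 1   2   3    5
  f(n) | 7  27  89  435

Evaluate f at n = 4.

217

Using the Lagrange interpolation formula with nodes 1, 2, 3, 5:
  L_0(n) = (n - 2)(n - 3)(n - 5) / -8
  L_1(n) = (n - 1)(n - 3)(n - 5) / 3
  L_2(n) = (n - 1)(n - 2)(n - 5) / -4
  L_3(n) = (n - 1)(n - 2)(n - 3) / 24
Then f(n) = 7·L_0(n) + 27·L_1(n) + 89·L_2(n) + 435·L_3(n).
Expanding and collecting terms gives f(n) = 4n^3 - 3n^2 + n + 5.
Evaluating at n = 4: f(4) = 217.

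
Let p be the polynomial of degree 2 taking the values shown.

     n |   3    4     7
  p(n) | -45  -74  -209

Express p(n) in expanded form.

p(n) = -4n^2 - n - 6

Using the Lagrange interpolation formula with nodes 3, 4, 7:
  L_0(n) = (n - 4)(n - 7) / 4
  L_1(n) = (n - 3)(n - 7) / -3
  L_2(n) = (n - 3)(n - 4) / 12
Then p(n) = -45·L_0(n) - 74·L_1(n) - 209·L_2(n).
Expanding and collecting terms gives p(n) = -4n^2 - n - 6.
Check: p(3) = -45. ✓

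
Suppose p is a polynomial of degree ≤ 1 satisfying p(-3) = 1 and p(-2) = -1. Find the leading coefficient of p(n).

Write p(n) = an + b. Substituting each data point gives a linear system:
  -3a + b = 1
  -2a + b = -1
Solving the system yields a = -2, b = -5.
So p(n) = -2n - 5.
The leading coefficient is -2.

-2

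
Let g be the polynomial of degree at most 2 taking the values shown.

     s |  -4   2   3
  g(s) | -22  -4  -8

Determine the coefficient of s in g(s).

1

Write g(s) = as^2 + bs + c. Substituting each data point gives a linear system:
  16a - 4b + c = -22
  4a + 2b + c = -4
  9a + 3b + c = -8
Solving the system yields a = -1, b = 1, c = -2.
So g(s) = -s^2 + s - 2.
The coefficient of s is 1.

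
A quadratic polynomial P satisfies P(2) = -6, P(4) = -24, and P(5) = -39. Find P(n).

Using the Lagrange interpolation formula with nodes 2, 4, 5:
  L_0(n) = (n - 4)(n - 5) / 6
  L_1(n) = (n - 2)(n - 5) / -2
  L_2(n) = (n - 2)(n - 4) / 3
Then P(n) = -6·L_0(n) - 24·L_1(n) - 39·L_2(n).
Expanding and collecting terms gives P(n) = -2n² + 3n - 4.
Check: P(4) = -24. ✓

P(n) = -2n^2 + 3n - 4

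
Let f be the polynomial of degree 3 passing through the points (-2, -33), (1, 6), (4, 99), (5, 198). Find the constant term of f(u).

3

Write f(u) = au^3 + bu^2 + cu + d. Substituting each data point gives a linear system:
  -8a + 4b - 2c + d = -33
  a + b + c + d = 6
  64a + 16b + 4c + d = 99
  125a + 25b + 5c + d = 198
Solving the system yields a = 2, b = -3, c = 4, d = 3.
So f(u) = 2u^3 - 3u^2 + 4u + 3.
The constant term is 3.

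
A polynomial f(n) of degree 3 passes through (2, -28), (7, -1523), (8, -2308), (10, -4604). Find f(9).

-3325

Using the Lagrange interpolation formula with nodes 2, 7, 8, 10:
  L_0(n) = (n - 7)(n - 8)(n - 10) / -240
  L_1(n) = (n - 2)(n - 8)(n - 10) / 15
  L_2(n) = (n - 2)(n - 7)(n - 10) / -12
  L_3(n) = (n - 2)(n - 7)(n - 8) / 48
Then f(n) = -28·L_0(n) - 1523·L_1(n) - 2308·L_2(n) - 4604·L_3(n).
Expanding and collecting terms gives f(n) = -5n³ + 4n² - 4.
Evaluating at n = 9: f(9) = -3325.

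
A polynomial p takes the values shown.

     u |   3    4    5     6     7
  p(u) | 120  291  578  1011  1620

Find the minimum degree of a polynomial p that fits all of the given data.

Forward differences of the values at u = 3, 4, 5, 6, 7:
  p  : 120  291  578  1011  1620
  Δ  : 171  287  433  609
  Δ^2: 116  146  176
  Δ^3: 30  30
  Δ^4: 0
The third differences are constant (30) and nonzero, while all higher differences vanish, so the minimal degree is 3.

3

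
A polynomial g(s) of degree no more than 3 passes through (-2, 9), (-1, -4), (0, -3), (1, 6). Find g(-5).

Write g(s) = as^3 + bs^2 + cs + d. Substituting each data point gives a linear system:
  -8a + 4b - 2c + d = 9
  -a + b - c + d = -4
  d = -3
  a + b + c + d = 6
Solving the system yields a = -1, b = 4, c = 6, d = -3.
So g(s) = -s^3 + 4s^2 + 6s - 3.
Then g(-5) = 192.

192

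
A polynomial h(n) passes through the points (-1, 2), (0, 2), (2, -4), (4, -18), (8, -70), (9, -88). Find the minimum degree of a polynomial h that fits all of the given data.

Divided differences on the nodes -1, 0, 2, 4, 8, 9:
  order 0: 2  2  -4  -18  -70  -88
  order 1: 0  -3  -7  -13  -18
  order 2: -1  -1  -1  -1
  order 3: 0  0  0
  order 4: 0  0
  order 5: 0
The order-2 divided differences are all -1 (nonzero) and every higher order vanishes, so the data lies on a polynomial of degree exactly 2.

2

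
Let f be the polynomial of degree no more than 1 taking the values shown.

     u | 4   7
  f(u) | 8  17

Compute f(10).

26

Using the Lagrange interpolation formula with nodes 4, 7:
  L_0(u) = (u - 7) / -3
  L_1(u) = (u - 4) / 3
Then f(u) = 8·L_0(u) + 17·L_1(u).
Expanding and collecting terms gives f(u) = 3u - 4.
Evaluating at u = 10: f(10) = 26.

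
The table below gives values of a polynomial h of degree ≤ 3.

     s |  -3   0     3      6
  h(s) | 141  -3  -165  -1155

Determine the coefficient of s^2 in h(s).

Write h(s) = as^3 + bs^2 + cs + d. Substituting each data point gives a linear system:
  -27a + 9b - 3c + d = 141
  d = -3
  27a + 9b + 3c + d = -165
  216a + 36b + 6c + d = -1155
Solving the system yields a = -5, b = -1, c = -6, d = -3.
So h(s) = -5s³ - s² - 6s - 3.
The coefficient of s^2 is -1.

-1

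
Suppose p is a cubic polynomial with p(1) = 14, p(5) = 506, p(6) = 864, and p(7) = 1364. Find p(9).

Write p(x) = ax^3 + bx^2 + cx + d. Substituting each data point gives a linear system:
  a + b + c + d = 14
  125a + 25b + 5c + d = 506
  216a + 36b + 6c + d = 864
  343a + 49b + 7c + d = 1364
Solving the system yields a = 4, b = -1, c = 5, d = 6.
So p(x) = 4x^3 - x^2 + 5x + 6.
Then p(9) = 2886.

2886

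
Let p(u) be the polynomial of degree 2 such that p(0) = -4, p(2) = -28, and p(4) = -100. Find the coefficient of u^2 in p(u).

-6

Write p(u) = au^2 + bu + c. Substituting each data point gives a linear system:
  c = -4
  4a + 2b + c = -28
  16a + 4b + c = -100
Solving the system yields a = -6, b = 0, c = -4.
So p(u) = -6u² - 4.
The leading coefficient is -6.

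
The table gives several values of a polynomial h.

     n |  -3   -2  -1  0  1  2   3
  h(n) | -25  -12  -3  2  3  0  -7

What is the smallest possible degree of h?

Forward differences of the values at n = -3, -2, -1, 0, 1, 2, 3:
  h  : -25  -12  -3  2  3  0  -7
  Δ  : 13  9  5  1  -3  -7
  Δ^2: -4  -4  -4  -4  -4
  Δ^3: 0  0  0  0
  Δ^4: 0  0  0
  Δ^5: 0  0
  Δ^6: 0
The second differences are constant (-4) and nonzero, while all higher differences vanish, so the minimal degree is 2.

2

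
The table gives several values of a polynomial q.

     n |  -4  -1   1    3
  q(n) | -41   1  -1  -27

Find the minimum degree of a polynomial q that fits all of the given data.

2

Divided differences on the nodes -4, -1, 1, 3:
  order 0: -41  1  -1  -27
  order 1: 14  -1  -13
  order 2: -3  -3
  order 3: 0
The order-2 divided differences are all -3 (nonzero) and every higher order vanishes, so the data lies on a polynomial of degree exactly 2.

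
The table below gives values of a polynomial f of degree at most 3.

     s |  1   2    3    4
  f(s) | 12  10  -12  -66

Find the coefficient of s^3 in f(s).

Write f(s) = as^3 + bs^2 + cs + d. Substituting each data point gives a linear system:
  a + b + c + d = 12
  8a + 4b + 2c + d = 10
  27a + 9b + 3c + d = -12
  64a + 16b + 4c + d = -66
Solving the system yields a = -2, b = 2, c = 6, d = 6.
So f(s) = -2s^3 + 2s^2 + 6s + 6.
The leading coefficient is -2.

-2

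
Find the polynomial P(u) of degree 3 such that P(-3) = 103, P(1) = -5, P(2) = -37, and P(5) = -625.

P(u) = -5u^3 - u^2 + 6u - 5

Write P(u) = au^3 + bu^2 + cu + d. Substituting each data point gives a linear system:
  -27a + 9b - 3c + d = 103
  a + b + c + d = -5
  8a + 4b + 2c + d = -37
  125a + 25b + 5c + d = -625
Solving the system yields a = -5, b = -1, c = 6, d = -5.
So P(u) = -5u^3 - u^2 + 6u - 5.
Check: P(-3) = 103. ✓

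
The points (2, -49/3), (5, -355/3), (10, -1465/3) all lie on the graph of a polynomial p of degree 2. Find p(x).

p(x) = -5x^2 + x + 5/3

Write p(x) = ax^2 + bx + c. Substituting each data point gives a linear system:
  4a + 2b + c = -49/3
  25a + 5b + c = -355/3
  100a + 10b + c = -1465/3
Solving the system yields a = -5, b = 1, c = 5/3.
So p(x) = -5x^2 + x + 5/3.
Check: p(5) = -355/3. ✓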